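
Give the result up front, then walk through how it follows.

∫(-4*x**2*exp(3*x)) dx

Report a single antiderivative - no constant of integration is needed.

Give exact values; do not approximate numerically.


The answer is -4*x**2*exp(3*x)/3 + 8*x*exp(3*x)/9 - 8*exp(3*x)/27.
Step 1. Integrate ∫(-4*x**2*exp(3*x)) dx by parts with u = x**2, dv = (-4*exp(3*x)) dx, so v = -4*exp(3*x)/3: now -4*x**2*exp(3*x)/3 + ∫(8*x*exp(3*x)/3) dx.
Step 2. Integrate ∫(8*x*exp(3*x)/3) dx by parts with u = x, dv = (8*exp(3*x)/3) dx, so v = 8*exp(3*x)/9: now -4*x**2*exp(3*x)/3 + 8*x*exp(3*x)/9 + ∫(-8*exp(3*x)/9) dx.
Step 3. Evaluate the standard form: now -4*x**2*exp(3*x)/3 + 8*x*exp(3*x)/9 - 8*exp(3*x)/27.
Answer: -4*x**2*exp(3*x)/3 + 8*x*exp(3*x)/9 - 8*exp(3*x)/27.


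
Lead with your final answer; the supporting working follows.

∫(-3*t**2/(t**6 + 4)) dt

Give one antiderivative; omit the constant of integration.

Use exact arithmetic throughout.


The answer is -atan(t**3/2)/2.
Step 1. Substitute u = t**3, turning ∫(-3*t**2/(t**6 + 4)) dt into ∫(-1/(u**2 + 4)) du: now ∫(-1/(u**2 + 4)) du.
Step 2. Evaluate the standard form: now -atan(u/2)/2.
Step 3. Substitute back u = t**3: now -atan(t**3/2)/2.
Answer: -atan(t**3/2)/2.


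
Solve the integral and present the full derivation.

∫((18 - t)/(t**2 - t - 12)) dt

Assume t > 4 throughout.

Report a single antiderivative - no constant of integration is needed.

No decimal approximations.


Step 1. Decompose ∫((18 - t)/(t**2 - t - 12)) dt by partial fractions, (18 - t)/(t**2 - t - 12) = -3/(t + 3) + 2/(t - 4): now ∫(2/(t - 4)) dt + ∫(-3/(t + 3)) dt.
Step 2. Evaluate the standard form [assuming t > -3]: now -3*log(t + 3) + ∫(2/(t - 4)) dt.
Step 3. Evaluate the standard form [assuming t > 4]: now 2*log(t - 4) - 3*log(t + 3).
Answer: 2*log(t - 4) - 3*log(t + 3).


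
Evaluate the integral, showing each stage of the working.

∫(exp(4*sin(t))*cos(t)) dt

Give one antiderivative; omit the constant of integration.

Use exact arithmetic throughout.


Step 1. Substitute u = sin(t), turning ∫(exp(4*sin(t))*cos(t)) dt into ∫(exp(4*u)) du: now ∫(exp(4*u)) du.
Step 2. Evaluate the standard form: now exp(4*u)/4.
Step 3. Substitute back u = sin(t): now exp(4*sin(t))/4.
Answer: exp(4*sin(t))/4.


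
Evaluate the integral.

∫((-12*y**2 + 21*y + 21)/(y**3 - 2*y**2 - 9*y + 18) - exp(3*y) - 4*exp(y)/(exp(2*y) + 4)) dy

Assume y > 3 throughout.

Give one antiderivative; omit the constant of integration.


Answer: -exp(3*y)/3 - 4*log(y - 3) - 3*log(y - 2) - 5*log(y + 3) - 2*atan(exp(y)/2).


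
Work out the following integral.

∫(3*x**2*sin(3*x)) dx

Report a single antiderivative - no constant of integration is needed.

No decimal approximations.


Answer: -x**2*cos(3*x) + 2*x*sin(3*x)/3 + 2*cos(3*x)/9.


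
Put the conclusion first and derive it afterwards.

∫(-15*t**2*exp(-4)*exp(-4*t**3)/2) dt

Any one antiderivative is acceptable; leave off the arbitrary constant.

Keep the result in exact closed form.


The answer is 5*exp(-4*t**3 - 4)/8.
Step 1. Substitute u = t**3 + 1, turning ∫(-15*t**2*exp(-4)*exp(-4*t**3)/2) dt into ∫(-5*exp(-4*u)/2) du: now ∫(-5*exp(-4*u)/2) du.
Step 2. Evaluate the standard form: now 5*exp(-4*u)/8.
Step 3. Substitute back u = t**3 + 1: now 5*exp(-4*t**3 - 4)/8.
Answer: 5*exp(-4*t**3 - 4)/8.


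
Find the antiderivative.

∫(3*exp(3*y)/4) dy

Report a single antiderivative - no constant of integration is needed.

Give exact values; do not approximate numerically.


Answer: exp(3*y)/4.


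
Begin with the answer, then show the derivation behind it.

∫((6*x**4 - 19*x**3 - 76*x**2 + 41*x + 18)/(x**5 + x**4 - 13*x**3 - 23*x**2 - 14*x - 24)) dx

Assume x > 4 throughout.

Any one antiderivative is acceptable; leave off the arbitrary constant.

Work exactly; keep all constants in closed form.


The answer is -log(x - 4) + 4*log(x + 2) + 3*log(x + 3) - 4*atan(x).
Step 1. Decompose ∫((6*x**4 - 19*x**3 - 76*x**2 + 41*x + 18)/(x**5 + x**4 - 13*x**3 - 23*x**2 - 14*x - 24)) dx by partial fractions, (6*x**4 - 19*x**3 - 76*x**2 + 41*x + 18)/(x**5 + x**4 - 13*x**3 - 23*x**2 - 14*x - 24) = -4/(x**2 + 1) + 3/(x + 3) + 4/(x + 2) - 1/(x - 4): now ∫(-1/(x - 4)) dx + ∫(4/(x + 2)) dx + ∫(3/(x + 3)) dx + ∫(-4/(x**2 + 1)) dx.
Step 2. Evaluate the standard form [assuming x > -2]: now 4*log(x + 2) + ∫(-1/(x - 4)) dx + ∫(3/(x + 3)) dx + ∫(-4/(x**2 + 1)) dx.
Step 3. Evaluate the standard form [assuming x > -3]: now 4*log(x + 2) + 3*log(x + 3) + ∫(-1/(x - 4)) dx + ∫(-4/(x**2 + 1)) dx.
Step 4. Evaluate the standard form [assuming x > 4]: now -log(x - 4) + 4*log(x + 2) + 3*log(x + 3) + ∫(-4/(x**2 + 1)) dx.
Step 5. Evaluate the standard form: now -log(x - 4) + 4*log(x + 2) + 3*log(x + 3) - 4*atan(x).
Answer: -log(x - 4) + 4*log(x + 2) + 3*log(x + 3) - 4*atan(x).


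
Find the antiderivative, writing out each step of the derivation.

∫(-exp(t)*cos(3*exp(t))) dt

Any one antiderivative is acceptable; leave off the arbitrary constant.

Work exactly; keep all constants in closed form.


Step 1. Substitute u = exp(t), turning ∫(-exp(t)*cos(3*exp(t))) dt into ∫(-cos(3*u)) du: now ∫(-cos(3*u)) du.
Step 2. Evaluate the standard form: now -sin(3*u)/3.
Step 3. Substitute back u = exp(t): now -sin(3*exp(t))/3.
Answer: -sin(3*exp(t))/3.


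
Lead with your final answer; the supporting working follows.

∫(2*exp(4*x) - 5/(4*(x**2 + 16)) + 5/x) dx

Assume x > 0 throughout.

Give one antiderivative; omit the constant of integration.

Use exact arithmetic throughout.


The answer is exp(4*x)/2 + 5*log(x) - 5*atan(x/4)/16.
Step 1. Rewrite: now ∫(5/x) dx + ∫(-5/(4*(x**2 + 16))) dx + ∫(2*exp(4*x)) dx.
Step 2. Evaluate the standard form: now exp(4*x)/2 + ∫(5/x) dx + ∫(-5/(4*(x**2 + 16))) dx.
Step 3. Evaluate the standard form [assuming x > 0]: now exp(4*x)/2 + 5*log(x) + ∫(-5/(4*(x**2 + 16))) dx.
Step 4. Evaluate the standard form: now exp(4*x)/2 + 5*log(x) - 5*atan(x/4)/16.
Answer: exp(4*x)/2 + 5*log(x) - 5*atan(x/4)/16.


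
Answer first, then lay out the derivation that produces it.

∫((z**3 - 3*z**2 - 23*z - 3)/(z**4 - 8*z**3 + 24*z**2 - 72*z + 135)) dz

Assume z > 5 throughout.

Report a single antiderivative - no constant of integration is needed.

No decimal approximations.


The answer is -log(z - 5) + 2*log(z - 3) + 4*atan(z/3)/3.
Step 1. Decompose ∫((z**3 - 3*z**2 - 23*z - 3)/(z**4 - 8*z**3 + 24*z**2 - 72*z + 135)) dz by partial fractions, (z**3 - 3*z**2 - 23*z - 3)/(z**4 - 8*z**3 + 24*z**2 - 72*z + 135) = 4/(z**2 + 9) + 2/(z - 3) - 1/(z - 5): now ∫(-1/(z - 5)) dz + ∫(2/(z - 3)) dz + ∫(4/(z**2 + 9)) dz.
Step 2. Evaluate the standard form [assuming z > 5]: now -log(z - 5) + ∫(2/(z - 3)) dz + ∫(4/(z**2 + 9)) dz.
Step 3. Evaluate the standard form [assuming z > 3]: now -log(z - 5) + 2*log(z - 3) + ∫(4/(z**2 + 9)) dz.
Step 4. Evaluate the standard form: now -log(z - 5) + 2*log(z - 3) + 4*atan(z/3)/3.
Answer: -log(z - 5) + 2*log(z - 3) + 4*atan(z/3)/3.


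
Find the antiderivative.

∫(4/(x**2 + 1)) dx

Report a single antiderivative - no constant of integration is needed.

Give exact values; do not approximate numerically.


Answer: 4*atan(x).


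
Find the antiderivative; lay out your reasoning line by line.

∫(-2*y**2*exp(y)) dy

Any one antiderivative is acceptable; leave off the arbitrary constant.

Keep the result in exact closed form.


Step 1. Integrate ∫(-2*y**2*exp(y)) dy by parts with u = y**2, dv = (-2*exp(y)) dy, so v = -2*exp(y): now -2*y**2*exp(y) + ∫(4*y*exp(y)) dy.
Step 2. Integrate ∫(4*y*exp(y)) dy by parts with u = y, dv = (4*exp(y)) dy, so v = 4*exp(y): now -2*y**2*exp(y) + 4*y*exp(y) + ∫(-4*exp(y)) dy.
Step 3. Evaluate the standard form: now -2*y**2*exp(y) + 4*y*exp(y) - 4*exp(y).
Answer: -2*y**2*exp(y) + 4*y*exp(y) - 4*exp(y).


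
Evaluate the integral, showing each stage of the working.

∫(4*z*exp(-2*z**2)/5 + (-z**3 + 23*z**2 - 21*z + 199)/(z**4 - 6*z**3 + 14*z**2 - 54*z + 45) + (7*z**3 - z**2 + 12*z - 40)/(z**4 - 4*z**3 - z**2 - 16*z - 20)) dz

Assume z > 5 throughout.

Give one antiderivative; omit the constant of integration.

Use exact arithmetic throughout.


Step 1. Rewrite: now ∫(4*z*exp(-2*z**2)/5) dz + ∫((-z**3 + 23*z**2 - 21*z + 199)/(z**4 - 6*z**3 + 14*z**2 - 54*z + 45)) dz + ∫((7*z**3 - z**2 + 12*z - 40)/(z**4 - 4*z**3 - z**2 - 16*z - 20)) dz.
Step 2. Decompose ∫((7*z**3 - z**2 + 12*z - 40)/(z**4 - 4*z**3 - z**2 - 16*z - 20)) dz by partial fractions, (7*z**3 - z**2 + 12*z - 40)/(z**4 - 4*z**3 - z**2 - 16*z - 20) = 4/(z**2 + 4) + 2/(z + 1) + 5/(z - 5): now ∫(4*z*exp(-2*z**2)/5) dz + ∫((-z**3 + 23*z**2 - 21*z + 199)/(z**4 - 6*z**3 + 14*z**2 - 54*z + 45)) dz + ∫(5/(z - 5)) dz + ∫(2/(z + 1)) dz + ∫(4/(z**2 + 4)) dz.
Step 3. Evaluate the standard form [assuming z > 5]: now 5*log(z - 5) + ∫(4*z*exp(-2*z**2)/5) dz + ∫((-z**3 + 23*z**2 - 21*z + 199)/(z**4 - 6*z**3 + 14*z**2 - 54*z + 45)) dz + ∫(2/(z + 1)) dz + ∫(4/(z**2 + 4)) dz.
Step 4. Evaluate the standard form [assuming z > -1]: now 5*log(z - 5) + 2*log(z + 1) + ∫(4*z*exp(-2*z**2)/5) dz + ∫((-z**3 + 23*z**2 - 21*z + 199)/(z**4 - 6*z**3 + 14*z**2 - 54*z + 45)) dz + ∫(4/(z**2 + 4)) dz.
Step 5. Evaluate the standard form: now 5*log(z - 5) + 2*log(z + 1) + 2*atan(z/2) + ∫(4*z*exp(-2*z**2)/5) dz + ∫((-z**3 + 23*z**2 - 21*z + 199)/(z**4 - 6*z**3 + 14*z**2 - 54*z + 45)) dz.
Step 6. Substitute u = z**2, turning ∫(4*z*exp(-2*z**2)/5) dz into ∫(2*exp(-2*u)/5) du: now 5*log(z - 5) + 2*log(z + 1) + 2*atan(z/2) + ∫((-z**3 + 23*z**2 - 21*z + 199)/(z**4 - 6*z**3 + 14*z**2 - 54*z + 45)) dz + ∫(2*exp(-2*u)/5) du.
Step 7. Evaluate the standard form: now 5*log(z - 5) + 2*log(z + 1) + 2*atan(z/2) + ∫((-z**3 + 23*z**2 - 21*z + 199)/(z**4 - 6*z**3 + 14*z**2 - 54*z + 45)) dz - exp(-2*u)/5.
Step 8. Substitute back u = z**2: now 5*log(z - 5) + 2*log(z + 1) + 2*atan(z/2) + ∫((-z**3 + 23*z**2 - 21*z + 199)/(z**4 - 6*z**3 + 14*z**2 - 54*z + 45)) dz - exp(-2*z**2)/5.
Step 9. Decompose ∫((-z**3 + 23*z**2 - 21*z + 199)/(z**4 - 6*z**3 + 14*z**2 - 54*z + 45)) dz by partial fractions, (-z**3 + 23*z**2 - 21*z + 199)/(z**4 - 6*z**3 + 14*z**2 - 54*z + 45) = 2/(z**2 + 9) - 5/(z - 1) + 4/(z - 5): now 5*log(z - 5) + 2*log(z + 1) + 2*atan(z/2) + ∫(4/(z - 5)) dz + ∫(-5/(z - 1)) dz + ∫(2/(z**2 + 9)) dz - exp(-2*z**2)/5.
Step 10. Evaluate the standard form [assuming z > 5]: now 9*log(z - 5) + 2*log(z + 1) + 2*atan(z/2) + ∫(-5/(z - 1)) dz + ∫(2/(z**2 + 9)) dz - exp(-2*z**2)/5.
Step 11. Evaluate the standard form [assuming z > 1]: now 9*log(z - 5) - 5*log(z - 1) + 2*log(z + 1) + 2*atan(z/2) + ∫(2/(z**2 + 9)) dz - exp(-2*z**2)/5.
Step 12. Evaluate the standard form: now 9*log(z - 5) - 5*log(z - 1) + 2*log(z + 1) + 2*atan(z/3)/3 + 2*atan(z/2) - exp(-2*z**2)/5.
Answer: 9*log(z - 5) - 5*log(z - 1) + 2*log(z + 1) + 2*atan(z/3)/3 + 2*atan(z/2) - exp(-2*z**2)/5.


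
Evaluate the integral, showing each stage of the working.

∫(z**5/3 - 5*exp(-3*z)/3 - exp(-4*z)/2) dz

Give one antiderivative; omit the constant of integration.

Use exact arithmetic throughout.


Step 1. Rewrite: now ∫(z**5/3) dz + ∫(-exp(-4*z)/2) dz + ∫(-5*exp(-3*z)/3) dz.
Step 2. Evaluate the standard form: now ∫(z**5/3) dz + ∫(-exp(-4*z)/2) dz + 5*exp(-3*z)/9.
Step 3. Evaluate the standard form: now ∫(z**5/3) dz + 5*exp(-3*z)/9 + exp(-4*z)/8.
Step 4. Evaluate the standard form: now z**6/18 + 5*exp(-3*z)/9 + exp(-4*z)/8.
Answer: z**6/18 + 5*exp(-3*z)/9 + exp(-4*z)/8.


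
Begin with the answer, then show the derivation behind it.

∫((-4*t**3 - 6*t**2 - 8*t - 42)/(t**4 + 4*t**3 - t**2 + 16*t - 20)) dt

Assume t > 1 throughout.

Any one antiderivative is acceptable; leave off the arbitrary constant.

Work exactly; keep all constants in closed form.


The answer is -2*log(t - 1) - 2*log(t + 5) + atan(t/2).
Step 1. Decompose ∫((-4*t**3 - 6*t**2 - 8*t - 42)/(t**4 + 4*t**3 - t**2 + 16*t - 20)) dt by partial fractions, (-4*t**3 - 6*t**2 - 8*t - 42)/(t**4 + 4*t**3 - t**2 + 16*t - 20) = 2/(t**2 + 4) - 2/(t + 5) - 2/(t - 1): now ∫(-2/(t - 1)) dt + ∫(-2/(t + 5)) dt + ∫(2/(t**2 + 4)) dt.
Step 2. Evaluate the standard form [assuming t > -5]: now -2*log(t + 5) + ∫(-2/(t - 1)) dt + ∫(2/(t**2 + 4)) dt.
Step 3. Evaluate the standard form [assuming t > 1]: now -2*log(t - 1) - 2*log(t + 5) + ∫(2/(t**2 + 4)) dt.
Step 4. Evaluate the standard form: now -2*log(t - 1) - 2*log(t + 5) + atan(t/2).
Answer: -2*log(t - 1) - 2*log(t + 5) + atan(t/2).


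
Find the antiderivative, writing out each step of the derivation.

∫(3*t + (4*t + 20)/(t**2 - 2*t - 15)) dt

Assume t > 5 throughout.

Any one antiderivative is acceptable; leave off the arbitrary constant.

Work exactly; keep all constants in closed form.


Step 1. Rewrite: now ∫(3*t) dt + ∫((4*t + 20)/(t**2 - 2*t - 15)) dt.
Step 2. Decompose ∫((4*t + 20)/(t**2 - 2*t - 15)) dt by partial fractions, (4*t + 20)/(t**2 - 2*t - 15) = -1/(t + 3) + 5/(t - 5): now ∫(3*t) dt + ∫(5/(t - 5)) dt + ∫(-1/(t + 3)) dt.
Step 3. Evaluate the standard form [assuming t > -3]: now -log(t + 3) + ∫(3*t) dt + ∫(5/(t - 5)) dt.
Step 4. Evaluate the standard form [assuming t > 5]: now 5*log(t - 5) - log(t + 3) + ∫(3*t) dt.
Step 5. Evaluate the standard form: now 3*t**2/2 + 5*log(t - 5) - log(t + 3).
Answer: 3*t**2/2 + 5*log(t - 5) - log(t + 3).


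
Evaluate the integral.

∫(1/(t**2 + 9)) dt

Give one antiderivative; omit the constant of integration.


Answer: atan(t/3)/3.


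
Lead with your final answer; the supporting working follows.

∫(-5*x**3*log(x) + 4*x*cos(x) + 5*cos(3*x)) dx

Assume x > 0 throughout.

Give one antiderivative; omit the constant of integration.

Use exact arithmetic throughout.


The answer is -5*x**4*log(x)/4 + 5*x**4/16 + 4*x*sin(x) + 5*sin(3*x)/3 + 4*cos(x).
Step 1. Rewrite: now ∫(4*x*cos(x)) dx + ∫(-5*x**3*log(x)) dx + ∫(5*cos(3*x)) dx.
Step 2. Integrate ∫(-5*x**3*log(x)) dx by parts with u = log(x), dv = (-5*x**3) dx, so v = -5*x**4/4 [assuming x > 0]: now -5*x**4*log(x)/4 + ∫(5*x**3/4) dx + ∫(4*x*cos(x)) dx + ∫(5*cos(3*x)) dx.
Step 3. Evaluate the standard form: now -5*x**4*log(x)/4 + 5*x**4/16 + ∫(4*x*cos(x)) dx + ∫(5*cos(3*x)) dx.
Step 4. Integrate ∫(4*x*cos(x)) dx by parts with u = x, dv = (4*cos(x)) dx, so v = 4*sin(x): now -5*x**4*log(x)/4 + 5*x**4/16 + 4*x*sin(x) + ∫(-4*sin(x)) dx + ∫(5*cos(3*x)) dx.
Step 5. Evaluate the standard form: now -5*x**4*log(x)/4 + 5*x**4/16 + 4*x*sin(x) + 4*cos(x) + ∫(5*cos(3*x)) dx.
Step 6. Evaluate the standard form: now -5*x**4*log(x)/4 + 5*x**4/16 + 4*x*sin(x) + 5*sin(3*x)/3 + 4*cos(x).
Answer: -5*x**4*log(x)/4 + 5*x**4/16 + 4*x*sin(x) + 5*sin(3*x)/3 + 4*cos(x).


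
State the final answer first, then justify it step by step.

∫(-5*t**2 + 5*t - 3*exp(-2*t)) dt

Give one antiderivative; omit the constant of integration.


The answer is -5*t**3/3 + 5*t**2/2 + 3*exp(-2*t)/2.
Step 1. Rewrite: now ∫(5*t) dt + ∫(-5*t**2) dt + ∫(-3*exp(-2*t)) dt.
Step 2. Evaluate the standard form: now -5*t**3/3 + ∫(5*t) dt + ∫(-3*exp(-2*t)) dt.
Step 3. Evaluate the standard form: now -5*t**3/3 + ∫(5*t) dt + 3*exp(-2*t)/2.
Step 4. Evaluate the standard form: now -5*t**3/3 + 5*t**2/2 + 3*exp(-2*t)/2.
Answer: -5*t**3/3 + 5*t**2/2 + 3*exp(-2*t)/2.


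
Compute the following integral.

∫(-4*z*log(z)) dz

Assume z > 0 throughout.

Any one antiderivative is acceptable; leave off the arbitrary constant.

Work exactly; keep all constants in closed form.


Answer: -2*z**2*log(z) + z**2.


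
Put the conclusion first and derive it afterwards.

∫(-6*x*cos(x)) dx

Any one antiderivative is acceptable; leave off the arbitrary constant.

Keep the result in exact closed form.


The answer is -6*x*sin(x) - 6*cos(x).
Step 1. Integrate ∫(-6*x*cos(x)) dx by parts with u = x, dv = (-6*cos(x)) dx, so v = -6*sin(x): now -6*x*sin(x) + ∫(6*sin(x)) dx.
Step 2. Evaluate the standard form: now -6*x*sin(x) - 6*cos(x).
Answer: -6*x*sin(x) - 6*cos(x).


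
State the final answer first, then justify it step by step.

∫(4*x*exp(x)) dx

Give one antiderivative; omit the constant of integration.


The answer is 4*x*exp(x) - 4*exp(x).
Step 1. Integrate ∫(4*x*exp(x)) dx by parts with u = x, dv = (4*exp(x)) dx, so v = 4*exp(x): now 4*x*exp(x) + ∫(-4*exp(x)) dx.
Step 2. Evaluate the standard form: now 4*x*exp(x) - 4*exp(x).
Answer: 4*x*exp(x) - 4*exp(x).


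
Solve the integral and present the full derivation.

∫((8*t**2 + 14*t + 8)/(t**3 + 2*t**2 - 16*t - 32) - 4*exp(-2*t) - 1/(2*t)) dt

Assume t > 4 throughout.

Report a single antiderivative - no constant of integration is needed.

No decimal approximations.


Step 1. Rewrite: now ∫(-1/(2*t)) dt + ∫((8*t**2 + 14*t + 8)/(t**3 + 2*t**2 - 16*t - 32)) dt + ∫(-4*exp(-2*t)) dt.
Step 2. Decompose ∫((8*t**2 + 14*t + 8)/(t**3 + 2*t**2 - 16*t - 32)) dt by partial fractions, (8*t**2 + 14*t + 8)/(t**3 + 2*t**2 - 16*t - 32) = 5/(t + 4) - 1/(t + 2) + 4/(t - 4): now ∫(-1/(2*t)) dt + ∫(4/(t - 4)) dt + ∫(-1/(t + 2)) dt + ∫(5/(t + 4)) dt + ∫(-4*exp(-2*t)) dt.
Step 3. Evaluate the standard form [assuming t > 4]: now 4*log(t - 4) + ∫(-1/(2*t)) dt + ∫(-1/(t + 2)) dt + ∫(5/(t + 4)) dt + ∫(-4*exp(-2*t)) dt.
Step 4. Evaluate the standard form [assuming t > -2]: now 4*log(t - 4) - log(t + 2) + ∫(-1/(2*t)) dt + ∫(5/(t + 4)) dt + ∫(-4*exp(-2*t)) dt.
Step 5. Evaluate the standard form [assuming t > -4]: now 4*log(t - 4) - log(t + 2) + 5*log(t + 4) + ∫(-1/(2*t)) dt + ∫(-4*exp(-2*t)) dt.
Step 6. Evaluate the standard form: now 4*log(t - 4) - log(t + 2) + 5*log(t + 4) + ∫(-1/(2*t)) dt + 2*exp(-2*t).
Step 7. Evaluate the standard form [assuming t > 0]: now -log(t)/2 + 4*log(t - 4) - log(t + 2) + 5*log(t + 4) + 2*exp(-2*t).
Answer: -log(t)/2 + 4*log(t - 4) - log(t + 2) + 5*log(t + 4) + 2*exp(-2*t).


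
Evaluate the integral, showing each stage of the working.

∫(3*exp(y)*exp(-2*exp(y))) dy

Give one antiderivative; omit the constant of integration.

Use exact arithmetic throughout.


Step 1. Substitute u = exp(y), turning ∫(3*exp(y)*exp(-2*exp(y))) dy into ∫(3*exp(-2*u)) du: now ∫(3*exp(-2*u)) du.
Step 2. Evaluate the standard form: now -3*exp(-2*u)/2.
Step 3. Substitute back u = exp(y): now -3*exp(-2*exp(y))/2.
Answer: -3*exp(-2*exp(y))/2.


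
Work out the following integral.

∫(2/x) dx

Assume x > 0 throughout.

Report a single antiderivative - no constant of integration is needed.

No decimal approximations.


Answer: 2*log(x).


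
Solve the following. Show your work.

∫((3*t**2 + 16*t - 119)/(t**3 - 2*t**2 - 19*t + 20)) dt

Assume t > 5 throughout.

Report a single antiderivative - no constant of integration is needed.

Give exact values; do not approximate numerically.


Step 1. Decompose ∫((3*t**2 + 16*t - 119)/(t**3 - 2*t**2 - 19*t + 20)) dt by partial fractions, (3*t**2 + 16*t - 119)/(t**3 - 2*t**2 - 19*t + 20) = -3/(t + 4) + 5/(t - 1) + 1/(t - 5): now ∫(1/(t - 5)) dt + ∫(5/(t - 1)) dt + ∫(-3/(t + 4)) dt.
Step 2. Evaluate the standard form [assuming t > 1]: now 5*log(t - 1) + ∫(1/(t - 5)) dt + ∫(-3/(t + 4)) dt.
Step 3. Evaluate the standard form [assuming t > 5]: now log(t - 5) + 5*log(t - 1) + ∫(-3/(t + 4)) dt.
Step 4. Evaluate the standard form [assuming t > -4]: now log(t - 5) + 5*log(t - 1) - 3*log(t + 4).
Answer: log(t - 5) + 5*log(t - 1) - 3*log(t + 4).


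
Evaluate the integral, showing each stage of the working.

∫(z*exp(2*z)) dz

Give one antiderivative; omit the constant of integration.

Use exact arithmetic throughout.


Step 1. Integrate ∫(z*exp(2*z)) dz by parts with u = z, dv = (exp(2*z)) dz, so v = exp(2*z)/2: now z*exp(2*z)/2 + ∫(-exp(2*z)/2) dz.
Step 2. Evaluate the standard form: now z*exp(2*z)/2 - exp(2*z)/4.
Answer: z*exp(2*z)/2 - exp(2*z)/4.


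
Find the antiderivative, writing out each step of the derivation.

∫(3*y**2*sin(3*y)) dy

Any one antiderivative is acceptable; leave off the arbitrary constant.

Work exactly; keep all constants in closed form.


Step 1. Integrate ∫(3*y**2*sin(3*y)) dy by parts with u = y**2, dv = (3*sin(3*y)) dy, so v = -cos(3*y): now -y**2*cos(3*y) + ∫(2*y*cos(3*y)) dy.
Step 2. Integrate ∫(2*y*cos(3*y)) dy by parts with u = y, dv = (2*cos(3*y)) dy, so v = 2*sin(3*y)/3: now -y**2*cos(3*y) + 2*y*sin(3*y)/3 + ∫(-2*sin(3*y)/3) dy.
Step 3. Evaluate the standard form: now -y**2*cos(3*y) + 2*y*sin(3*y)/3 + 2*cos(3*y)/9.
Answer: -y**2*cos(3*y) + 2*y*sin(3*y)/3 + 2*cos(3*y)/9.


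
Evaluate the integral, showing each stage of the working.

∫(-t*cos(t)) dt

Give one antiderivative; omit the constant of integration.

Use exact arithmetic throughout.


Step 1. Integrate ∫(-t*cos(t)) dt by parts with u = t, dv = (-cos(t)) dt, so v = -sin(t): now -t*sin(t) + ∫(sin(t)) dt.
Step 2. Evaluate the standard form: now -t*sin(t) - cos(t).
Answer: -t*sin(t) - cos(t).


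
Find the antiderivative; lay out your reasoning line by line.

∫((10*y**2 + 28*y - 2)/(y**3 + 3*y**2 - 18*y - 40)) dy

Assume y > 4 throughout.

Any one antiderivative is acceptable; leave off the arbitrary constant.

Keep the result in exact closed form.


Step 1. Decompose ∫((10*y**2 + 28*y - 2)/(y**3 + 3*y**2 - 18*y - 40)) dy by partial fractions, (10*y**2 + 28*y - 2)/(y**3 + 3*y**2 - 18*y - 40) = 4/(y + 5) + 1/(y + 2) + 5/(y - 4): now ∫(5/(y - 4)) dy + ∫(1/(y + 2)) dy + ∫(4/(y + 5)) dy.
Step 2. Evaluate the standard form [assuming y > 4]: now 5*log(y - 4) + ∫(1/(y + 2)) dy + ∫(4/(y + 5)) dy.
Step 3. Evaluate the standard form [assuming y > -5]: now 5*log(y - 4) + 4*log(y + 5) + ∫(1/(y + 2)) dy.
Step 4. Evaluate the standard form [assuming y > -2]: now 5*log(y - 4) + log(y + 2) + 4*log(y + 5).
Answer: 5*log(y - 4) + log(y + 2) + 4*log(y + 5).


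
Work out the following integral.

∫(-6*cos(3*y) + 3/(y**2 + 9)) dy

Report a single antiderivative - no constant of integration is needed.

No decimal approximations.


Answer: -2*sin(3*y) + atan(y/3).


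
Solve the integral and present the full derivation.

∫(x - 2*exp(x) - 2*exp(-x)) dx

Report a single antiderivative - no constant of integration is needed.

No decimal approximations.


Step 1. Rewrite: now ∫(x) dx + ∫(-2*exp(-x)) dx + ∫(-2*exp(x)) dx.
Step 2. Evaluate the standard form: now ∫(x) dx + ∫(-2*exp(x)) dx + 2*exp(-x).
Step 3. Evaluate the standard form: now -2*exp(x) + ∫(x) dx + 2*exp(-x).
Step 4. Evaluate the standard form: now x**2/2 - 2*exp(x) + 2*exp(-x).
Answer: x**2/2 - 2*exp(x) + 2*exp(-x).


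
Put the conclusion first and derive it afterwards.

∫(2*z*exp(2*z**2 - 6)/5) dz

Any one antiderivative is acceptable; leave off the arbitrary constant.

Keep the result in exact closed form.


The answer is exp(2*z**2 - 6)/10.
Step 1. Substitute u = z**2 - 3, turning ∫(2*z*exp(2*z**2 - 6)/5) dz into ∫(exp(2*u)/5) du: now ∫(exp(2*u)/5) du.
Step 2. Evaluate the standard form: now exp(2*u)/10.
Step 3. Substitute back u = z**2 - 3: now exp(2*z**2 - 6)/10.
Answer: exp(2*z**2 - 6)/10.


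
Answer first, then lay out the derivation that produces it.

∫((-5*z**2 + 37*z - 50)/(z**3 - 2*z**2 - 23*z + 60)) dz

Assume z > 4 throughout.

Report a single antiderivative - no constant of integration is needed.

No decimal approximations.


The answer is 2*log(z - 4) - 2*log(z - 3) - 5*log(z + 5).
Step 1. Decompose ∫((-5*z**2 + 37*z - 50)/(z**3 - 2*z**2 - 23*z + 60)) dz by partial fractions, (-5*z**2 + 37*z - 50)/(z**3 - 2*z**2 - 23*z + 60) = -5/(z + 5) - 2/(z - 3) + 2/(z - 4): now ∫(2/(z - 4)) dz + ∫(-2/(z - 3)) dz + ∫(-5/(z + 5)) dz.
Step 2. Evaluate the standard form [assuming z > 3]: now -2*log(z - 3) + ∫(2/(z - 4)) dz + ∫(-5/(z + 5)) dz.
Step 3. Evaluate the standard form [assuming z > 4]: now 2*log(z - 4) - 2*log(z - 3) + ∫(-5/(z + 5)) dz.
Step 4. Evaluate the standard form [assuming z > -5]: now 2*log(z - 4) - 2*log(z - 3) - 5*log(z + 5).
Answer: 2*log(z - 4) - 2*log(z - 3) - 5*log(z + 5).


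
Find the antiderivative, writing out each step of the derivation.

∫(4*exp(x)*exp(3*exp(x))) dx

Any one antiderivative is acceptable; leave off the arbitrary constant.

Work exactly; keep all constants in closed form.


Step 1. Substitute u = exp(x), turning ∫(4*exp(x)*exp(3*exp(x))) dx into ∫(4*exp(3*u)) du: now ∫(4*exp(3*u)) du.
Step 2. Evaluate the standard form: now 4*exp(3*u)/3.
Step 3. Substitute back u = exp(x): now 4*exp(3*exp(x))/3.
Answer: 4*exp(3*exp(x))/3.


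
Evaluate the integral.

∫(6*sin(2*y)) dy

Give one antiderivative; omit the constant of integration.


Answer: -3*cos(2*y).


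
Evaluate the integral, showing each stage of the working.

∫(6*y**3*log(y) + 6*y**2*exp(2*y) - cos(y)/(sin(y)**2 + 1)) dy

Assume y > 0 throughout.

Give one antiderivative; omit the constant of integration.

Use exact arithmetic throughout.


Step 1. Rewrite: now ∫(6*y**2*exp(2*y)) dy + ∫(6*y**3*log(y)) dy + ∫(-cos(y)/(sin(y)**2 + 1)) dy.
Step 2. Integrate ∫(6*y**2*exp(2*y)) dy by parts with u = y**2, dv = (6*exp(2*y)) dy, so v = 3*exp(2*y): now 3*y**2*exp(2*y) + ∫(-6*y*exp(2*y)) dy + ∫(6*y**3*log(y)) dy + ∫(-cos(y)/(sin(y)**2 + 1)) dy.
Step 3. Integrate ∫(-6*y*exp(2*y)) dy by parts with u = y, dv = (-6*exp(2*y)) dy, so v = -3*exp(2*y): now 3*y**2*exp(2*y) - 3*y*exp(2*y) + ∫(6*y**3*log(y)) dy + ∫(-cos(y)/(sin(y)**2 + 1)) dy + ∫(3*exp(2*y)) dy.
Step 4. Evaluate the standard form: now 3*y**2*exp(2*y) - 3*y*exp(2*y) + 3*exp(2*y)/2 + ∫(6*y**3*log(y)) dy + ∫(-cos(y)/(sin(y)**2 + 1)) dy.
Step 5. Substitute u = sin(y), turning ∫(-cos(y)/(sin(y)**2 + 1)) dy into ∫(-1/(u**2 + 1)) du: now 3*y**2*exp(2*y) - 3*y*exp(2*y) + 3*exp(2*y)/2 + ∫(6*y**3*log(y)) dy + ∫(-1/(u**2 + 1)) du.
Step 6. Evaluate the standard form: now 3*y**2*exp(2*y) - 3*y*exp(2*y) + 3*exp(2*y)/2 - atan(u) + ∫(6*y**3*log(y)) dy.
Step 7. Substitute back u = sin(y): now 3*y**2*exp(2*y) - 3*y*exp(2*y) + 3*exp(2*y)/2 - atan(sin(y)) + ∫(6*y**3*log(y)) dy.
Step 8. Integrate ∫(6*y**3*log(y)) dy by parts with u = log(y), dv = (6*y**3) dy, so v = 3*y**4/2 [assuming y > 0]: now 3*y**4*log(y)/2 + 3*y**2*exp(2*y) - 3*y*exp(2*y) + 3*exp(2*y)/2 - atan(sin(y)) + ∫(-3*y**3/2) dy.
Step 9. Evaluate the standard form: now 3*y**4*log(y)/2 - 3*y**4/8 + 3*y**2*exp(2*y) - 3*y*exp(2*y) + 3*exp(2*y)/2 - atan(sin(y)).
Answer: 3*y**4*log(y)/2 - 3*y**4/8 + 3*y**2*exp(2*y) - 3*y*exp(2*y) + 3*exp(2*y)/2 - atan(sin(y)).


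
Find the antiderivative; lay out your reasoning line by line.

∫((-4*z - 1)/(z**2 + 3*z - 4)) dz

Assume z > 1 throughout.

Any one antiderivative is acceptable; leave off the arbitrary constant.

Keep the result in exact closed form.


Step 1. Decompose ∫((-4*z - 1)/(z**2 + 3*z - 4)) dz by partial fractions, (-4*z - 1)/(z**2 + 3*z - 4) = -3/(z + 4) - 1/(z - 1): now ∫(-1/(z - 1)) dz + ∫(-3/(z + 4)) dz.
Step 2. Evaluate the standard form [assuming z > 1]: now -log(z - 1) + ∫(-3/(z + 4)) dz.
Step 3. Evaluate the standard form [assuming z > -4]: now -log(z - 1) - 3*log(z + 4).
Answer: -log(z - 1) - 3*log(z + 4).


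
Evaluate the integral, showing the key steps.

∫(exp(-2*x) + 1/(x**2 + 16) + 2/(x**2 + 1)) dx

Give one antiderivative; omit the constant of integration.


Step 1. Rewrite: now ∫(2/(x**2 + 1)) dx + ∫(1/(x**2 + 16)) dx + ∫(exp(-2*x)) dx.
Step 2. Evaluate the standard form: now atan(x/4)/4 + ∫(2/(x**2 + 1)) dx + ∫(exp(-2*x)) dx.
Step 3. Evaluate the standard form: now atan(x/4)/4 + 2*atan(x) + ∫(exp(-2*x)) dx.
Step 4. Evaluate the standard form: now atan(x/4)/4 + 2*atan(x) - exp(-2*x)/2.
Answer: atan(x/4)/4 + 2*atan(x) - exp(-2*x)/2.


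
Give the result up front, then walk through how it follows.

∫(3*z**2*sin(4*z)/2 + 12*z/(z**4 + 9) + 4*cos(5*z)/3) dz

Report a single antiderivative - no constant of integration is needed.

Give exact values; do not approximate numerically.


The answer is -3*z**2*cos(4*z)/8 + 3*z*sin(4*z)/16 + 4*sin(5*z)/15 + 3*cos(4*z)/64 + 2*atan(z**2/3).
Step 1. Rewrite: now ∫(12*z/(z**4 + 9)) dz + ∫(3*z**2*sin(4*z)/2) dz + ∫(4*cos(5*z)/3) dz.
Step 2. Evaluate the standard form: now 4*sin(5*z)/15 + ∫(12*z/(z**4 + 9)) dz + ∫(3*z**2*sin(4*z)/2) dz.
Step 3. Substitute u = z**2, turning ∫(12*z/(z**4 + 9)) dz into ∫(6/(u**2 + 9)) du: now 4*sin(5*z)/15 + ∫(3*z**2*sin(4*z)/2) dz + ∫(6/(u**2 + 9)) du.
Step 4. Evaluate the standard form: now 4*sin(5*z)/15 + 2*atan(u/3) + ∫(3*z**2*sin(4*z)/2) dz.
Step 5. Substitute back u = z**2: now 4*sin(5*z)/15 + 2*atan(z**2/3) + ∫(3*z**2*sin(4*z)/2) dz.
Step 6. Integrate ∫(3*z**2*sin(4*z)/2) dz by parts with u = z**2, dv = (3*sin(4*z)/2) dz, so v = -3*cos(4*z)/8: now -3*z**2*cos(4*z)/8 + 4*sin(5*z)/15 + 2*atan(z**2/3) + ∫(3*z*cos(4*z)/4) dz.
Step 7. Integrate ∫(3*z*cos(4*z)/4) dz by parts with u = z, dv = (3*cos(4*z)/4) dz, so v = 3*sin(4*z)/16: now -3*z**2*cos(4*z)/8 + 3*z*sin(4*z)/16 + 4*sin(5*z)/15 + 2*atan(z**2/3) + ∫(-3*sin(4*z)/16) dz.
Step 8. Evaluate the standard form: now -3*z**2*cos(4*z)/8 + 3*z*sin(4*z)/16 + 4*sin(5*z)/15 + 3*cos(4*z)/64 + 2*atan(z**2/3).
Answer: -3*z**2*cos(4*z)/8 + 3*z*sin(4*z)/16 + 4*sin(5*z)/15 + 3*cos(4*z)/64 + 2*atan(z**2/3).


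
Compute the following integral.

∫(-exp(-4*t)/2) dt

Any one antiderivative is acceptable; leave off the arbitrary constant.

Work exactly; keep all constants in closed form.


Answer: exp(-4*t)/8.


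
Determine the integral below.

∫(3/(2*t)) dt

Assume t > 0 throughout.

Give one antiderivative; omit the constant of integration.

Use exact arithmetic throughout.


Answer: 3*log(t)/2.


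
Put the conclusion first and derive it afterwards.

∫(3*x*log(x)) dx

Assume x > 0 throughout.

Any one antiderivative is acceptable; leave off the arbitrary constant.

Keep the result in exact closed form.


The answer is 3*x**2*log(x)/2 - 3*x**2/4.
Step 1. Integrate ∫(3*x*log(x)) dx by parts with u = log(x), dv = (3*x) dx, so v = 3*x**2/2 [assuming x > 0]: now 3*x**2*log(x)/2 + ∫(-3*x/2) dx.
Step 2. Evaluate the standard form: now 3*x**2*log(x)/2 - 3*x**2/4.
Answer: 3*x**2*log(x)/2 - 3*x**2/4.


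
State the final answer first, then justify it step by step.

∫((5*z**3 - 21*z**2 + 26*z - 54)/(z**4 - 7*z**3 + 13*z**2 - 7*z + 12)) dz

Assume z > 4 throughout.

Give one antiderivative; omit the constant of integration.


The answer is 2*log(z - 4) + 3*log(z - 3) - 3*atan(z).
Step 1. Decompose ∫((5*z**3 - 21*z**2 + 26*z - 54)/(z**4 - 7*z**3 + 13*z**2 - 7*z + 12)) dz by partial fractions, (5*z**3 - 21*z**2 + 26*z - 54)/(z**4 - 7*z**3 + 13*z**2 - 7*z + 12) = -3/(z**2 + 1) + 3/(z - 3) + 2/(z - 4): now ∫(2/(z - 4)) dz + ∫(3/(z - 3)) dz + ∫(-3/(z**2 + 1)) dz.
Step 2. Evaluate the standard form [assuming z > 3]: now 3*log(z - 3) + ∫(2/(z - 4)) dz + ∫(-3/(z**2 + 1)) dz.
Step 3. Evaluate the standard form [assuming z > 4]: now 2*log(z - 4) + 3*log(z - 3) + ∫(-3/(z**2 + 1)) dz.
Step 4. Evaluate the standard form: now 2*log(z - 4) + 3*log(z - 3) - 3*atan(z).
Answer: 2*log(z - 4) + 3*log(z - 3) - 3*atan(z).


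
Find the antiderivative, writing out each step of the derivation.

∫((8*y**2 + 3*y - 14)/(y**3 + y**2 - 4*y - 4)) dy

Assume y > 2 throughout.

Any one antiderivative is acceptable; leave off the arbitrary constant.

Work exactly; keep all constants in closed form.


Step 1. Decompose ∫((8*y**2 + 3*y - 14)/(y**3 + y**2 - 4*y - 4)) dy by partial fractions, (8*y**2 + 3*y - 14)/(y**3 + y**2 - 4*y - 4) = 3/(y + 2) + 3/(y + 1) + 2/(y - 2): now ∫(2/(y - 2)) dy + ∫(3/(y + 1)) dy + ∫(3/(y + 2)) dy.
Step 2. Evaluate the standard form [assuming y > -2]: now 3*log(y + 2) + ∫(2/(y - 2)) dy + ∫(3/(y + 1)) dy.
Step 3. Evaluate the standard form [assuming y > -1]: now 3*log(y + 1) + 3*log(y + 2) + ∫(2/(y - 2)) dy.
Step 4. Evaluate the standard form [assuming y > 2]: now 2*log(y - 2) + 3*log(y + 1) + 3*log(y + 2).
Answer: 2*log(y - 2) + 3*log(y + 1) + 3*log(y + 2).


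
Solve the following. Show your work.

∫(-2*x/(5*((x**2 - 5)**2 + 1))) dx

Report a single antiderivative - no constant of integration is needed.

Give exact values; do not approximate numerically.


Step 1. Substitute u = x**2 - 5, turning ∫(-2*x/(5*((x**2 - 5)**2 + 1))) dx into ∫(-1/(5*(u**2 + 1))) du: now ∫(-1/(5*(u**2 + 1))) du.
Step 2. Evaluate the standard form: now -atan(u)/5.
Step 3. Substitute back u = x**2 - 5: now -atan(x**2 - 5)/5.
Answer: -atan(x**2 - 5)/5.


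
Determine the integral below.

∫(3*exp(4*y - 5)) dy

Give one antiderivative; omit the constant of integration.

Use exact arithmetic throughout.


Answer: 3*exp(4*y - 5)/4.


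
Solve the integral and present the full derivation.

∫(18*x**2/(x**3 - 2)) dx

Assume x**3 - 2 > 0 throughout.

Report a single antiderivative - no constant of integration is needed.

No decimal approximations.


Step 1. Substitute u = x**3 - 2, turning ∫(18*x**2/(x**3 - 2)) dx into ∫(6/u) du: now ∫(6/u) du.
Step 2. Evaluate the standard form [assuming u > 0]: now 6*log(u).
Step 3. Substitute back u = x**3 - 2: now 6*log(x**3 - 2).
Answer: 6*log(x**3 - 2).


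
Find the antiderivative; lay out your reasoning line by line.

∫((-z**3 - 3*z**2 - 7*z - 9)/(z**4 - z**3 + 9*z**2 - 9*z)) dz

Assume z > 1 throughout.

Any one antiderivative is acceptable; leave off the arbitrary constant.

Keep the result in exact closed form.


Step 1. Decompose ∫((-z**3 - 3*z**2 - 7*z - 9)/(z**4 - z**3 + 9*z**2 - 9*z)) dz by partial fractions, (-z**3 - 3*z**2 - 7*z - 9)/(z**4 - z**3 + 9*z**2 - 9*z) = -2/(z**2 + 9) - 2/(z - 1) + 1/z: now ∫(1/z) dz + ∫(-2/(z - 1)) dz + ∫(-2/(z**2 + 9)) dz.
Step 2. Evaluate the standard form [assuming z > 0]: now log(z) + ∫(-2/(z - 1)) dz + ∫(-2/(z**2 + 9)) dz.
Step 3. Evaluate the standard form [assuming z > 1]: now log(z) - 2*log(z - 1) + ∫(-2/(z**2 + 9)) dz.
Step 4. Evaluate the standard form: now log(z) - 2*log(z - 1) - 2*atan(z/3)/3.
Answer: log(z) - 2*log(z - 1) - 2*atan(z/3)/3.


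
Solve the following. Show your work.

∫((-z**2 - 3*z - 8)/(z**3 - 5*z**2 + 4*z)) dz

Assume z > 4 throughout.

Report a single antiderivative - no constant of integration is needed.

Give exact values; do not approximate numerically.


Step 1. Decompose ∫((-z**2 - 3*z - 8)/(z**3 - 5*z**2 + 4*z)) dz by partial fractions, (-z**2 - 3*z - 8)/(z**3 - 5*z**2 + 4*z) = 4/(z - 1) - 3/(z - 4) - 2/z: now ∫(-2/z) dz + ∫(-3/(z - 4)) dz + ∫(4/(z - 1)) dz.
Step 2. Evaluate the standard form [assuming z > 1]: now 4*log(z - 1) + ∫(-2/z) dz + ∫(-3/(z - 4)) dz.
Step 3. Evaluate the standard form [assuming z > 0]: now -2*log(z) + 4*log(z - 1) + ∫(-3/(z - 4)) dz.
Step 4. Evaluate the standard form [assuming z > 4]: now -2*log(z) - 3*log(z - 4) + 4*log(z - 1).
Answer: -2*log(z) - 3*log(z - 4) + 4*log(z - 1).


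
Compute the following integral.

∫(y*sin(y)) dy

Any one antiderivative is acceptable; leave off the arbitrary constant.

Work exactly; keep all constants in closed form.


Answer: -y*cos(y) + sin(y).


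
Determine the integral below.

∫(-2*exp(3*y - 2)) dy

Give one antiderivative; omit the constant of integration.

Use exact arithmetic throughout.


Answer: -2*exp(3*y - 2)/3.


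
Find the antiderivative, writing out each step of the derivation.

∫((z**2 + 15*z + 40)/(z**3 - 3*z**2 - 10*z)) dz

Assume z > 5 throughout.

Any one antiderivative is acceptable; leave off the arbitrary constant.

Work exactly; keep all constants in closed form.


Step 1. Decompose ∫((z**2 + 15*z + 40)/(z**3 - 3*z**2 - 10*z)) dz by partial fractions, (z**2 + 15*z + 40)/(z**3 - 3*z**2 - 10*z) = 1/(z + 2) + 4/(z - 5) - 4/z: now ∫(-4/z) dz + ∫(4/(z - 5)) dz + ∫(1/(z + 2)) dz.
Step 2. Evaluate the standard form [assuming z > 0]: now -4*log(z) + ∫(4/(z - 5)) dz + ∫(1/(z + 2)) dz.
Step 3. Evaluate the standard form [assuming z > 5]: now -4*log(z) + 4*log(z - 5) + ∫(1/(z + 2)) dz.
Step 4. Evaluate the standard form [assuming z > -2]: now -4*log(z) + 4*log(z - 5) + log(z + 2).
Answer: -4*log(z) + 4*log(z - 5) + log(z + 2).


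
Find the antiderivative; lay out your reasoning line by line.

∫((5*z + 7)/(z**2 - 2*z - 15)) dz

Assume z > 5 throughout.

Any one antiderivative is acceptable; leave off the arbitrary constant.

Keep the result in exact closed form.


Step 1. Decompose ∫((5*z + 7)/(z**2 - 2*z - 15)) dz by partial fractions, (5*z + 7)/(z**2 - 2*z - 15) = 1/(z + 3) + 4/(z - 5): now ∫(4/(z - 5)) dz + ∫(1/(z + 3)) dz.
Step 2. Evaluate the standard form [assuming z > -3]: now log(z + 3) + ∫(4/(z - 5)) dz.
Step 3. Evaluate the standard form [assuming z > 5]: now 4*log(z - 5) + log(z + 3).
Answer: 4*log(z - 5) + log(z + 3).


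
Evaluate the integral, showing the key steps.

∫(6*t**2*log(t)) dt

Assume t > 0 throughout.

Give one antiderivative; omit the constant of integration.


Step 1. Integrate ∫(6*t**2*log(t)) dt by parts with u = log(t), dv = (6*t**2) dt, so v = 2*t**3 [assuming t > 0]: now 2*t**3*log(t) + ∫(-2*t**2) dt.
Step 2. Evaluate the standard form: now 2*t**3*log(t) - 2*t**3/3.
Answer: 2*t**3*log(t) - 2*t**3/3.


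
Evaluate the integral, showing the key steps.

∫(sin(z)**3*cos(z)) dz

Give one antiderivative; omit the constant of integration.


Step 1. Substitute u = sin(z), turning ∫(sin(z)**3*cos(z)) dz into ∫(u**3) du: now ∫(u**3) du.
Step 2. Evaluate the standard form: now u**4/4.
Step 3. Substitute back u = sin(z): now sin(z)**4/4.
Answer: sin(z)**4/4.


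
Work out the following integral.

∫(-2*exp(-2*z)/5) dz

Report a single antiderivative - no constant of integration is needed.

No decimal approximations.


Answer: exp(-2*z)/5.


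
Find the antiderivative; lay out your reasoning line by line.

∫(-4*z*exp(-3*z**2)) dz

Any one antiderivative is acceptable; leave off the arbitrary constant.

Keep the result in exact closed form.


Step 1. Substitute u = z**2, turning ∫(-4*z*exp(-3*z**2)) dz into ∫(-2*exp(-3*u)) du: now ∫(-2*exp(-3*u)) du.
Step 2. Evaluate the standard form: now 2*exp(-3*u)/3.
Step 3. Substitute back u = z**2: now 2*exp(-3*z**2)/3.
Answer: 2*exp(-3*z**2)/3.


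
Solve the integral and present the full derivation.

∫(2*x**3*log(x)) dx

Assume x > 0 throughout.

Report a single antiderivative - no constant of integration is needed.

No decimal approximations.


Step 1. Integrate ∫(2*x**3*log(x)) dx by parts with u = log(x), dv = (2*x**3) dx, so v = x**4/2 [assuming x > 0]: now x**4*log(x)/2 + ∫(-x**3/2) dx.
Step 2. Evaluate the standard form: now x**4*log(x)/2 - x**4/8.
Answer: x**4*log(x)/2 - x**4/8.


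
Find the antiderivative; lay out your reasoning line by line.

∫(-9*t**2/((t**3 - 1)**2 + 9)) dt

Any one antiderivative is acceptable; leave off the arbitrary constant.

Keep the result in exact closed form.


Step 1. Substitute u = t**3 - 1, turning ∫(-9*t**2/((t**3 - 1)**2 + 9)) dt into ∫(-3/(u**2 + 9)) du: now ∫(-3/(u**2 + 9)) du.
Step 2. Evaluate the standard form: now -atan(u/3).
Step 3. Substitute back u = t**3 - 1: now -atan(t**3/3 - 1/3).
Answer: -atan(t**3/3 - 1/3).


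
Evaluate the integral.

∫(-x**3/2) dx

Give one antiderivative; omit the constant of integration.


Answer: -x**4/8.


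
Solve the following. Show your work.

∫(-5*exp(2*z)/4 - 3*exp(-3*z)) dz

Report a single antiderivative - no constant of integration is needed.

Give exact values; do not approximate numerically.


Step 1. Rewrite: now ∫(-3*exp(-3*z)) dz + ∫(-5*exp(2*z)/4) dz.
Step 2. Evaluate the standard form: now ∫(-5*exp(2*z)/4) dz + exp(-3*z).
Step 3. Evaluate the standard form: now -5*exp(2*z)/8 + exp(-3*z).
Answer: -5*exp(2*z)/8 + exp(-3*z).


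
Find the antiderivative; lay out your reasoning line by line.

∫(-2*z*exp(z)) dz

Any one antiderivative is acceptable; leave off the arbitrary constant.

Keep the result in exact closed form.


Step 1. Integrate ∫(-2*z*exp(z)) dz by parts with u = z, dv = (-2*exp(z)) dz, so v = -2*exp(z): now -2*z*exp(z) + ∫(2*exp(z)) dz.
Step 2. Evaluate the standard form: now -2*z*exp(z) + 2*exp(z).
Answer: -2*z*exp(z) + 2*exp(z).


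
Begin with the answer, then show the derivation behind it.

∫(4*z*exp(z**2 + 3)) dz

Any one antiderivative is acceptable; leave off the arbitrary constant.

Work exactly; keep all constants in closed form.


The answer is 2*exp(z**2 + 3).
Step 1. Substitute u = z**2 + 3, turning ∫(4*z*exp(z**2 + 3)) dz into ∫(2*exp(u)) du: now ∫(2*exp(u)) du.
Step 2. Evaluate the standard form: now 2*exp(u).
Step 3. Substitute back u = z**2 + 3: now 2*exp(z**2 + 3).
Answer: 2*exp(z**2 + 3).
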